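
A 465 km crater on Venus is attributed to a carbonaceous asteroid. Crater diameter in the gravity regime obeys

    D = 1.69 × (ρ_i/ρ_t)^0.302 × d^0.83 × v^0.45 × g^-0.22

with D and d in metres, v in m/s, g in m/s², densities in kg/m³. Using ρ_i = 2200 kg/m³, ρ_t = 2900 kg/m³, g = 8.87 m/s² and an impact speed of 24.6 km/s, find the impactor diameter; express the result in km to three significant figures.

d ≈ 29.4 km

Rearranging for d: d = [D / (1.69 · (2200/2900)^0.302 · 24600^0.45 · 8.87^-0.22)]^(1/0.83).
D = 465000 m.
(2200/2900)^0.302 = 0.9200
24600^0.45 = 94.61
8.87^-0.22 = 0.6187
Denominator = 1.69 × 0.9200 × 94.61 × 0.6187 = 91.01
D / 91.01 = 465000 / 91.01 = 5109
d = 5109^(1/0.83) = 5109^1.2048 = 29363 m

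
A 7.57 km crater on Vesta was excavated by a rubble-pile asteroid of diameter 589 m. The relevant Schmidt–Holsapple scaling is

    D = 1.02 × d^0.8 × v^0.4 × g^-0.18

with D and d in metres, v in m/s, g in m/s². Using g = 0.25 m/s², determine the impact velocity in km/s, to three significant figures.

Rearranging for v: v = [D / (1.02 · 589^0.8 · 0.25^-0.18)]^(1/0.4).
D = 7570 m.
589^0.8 = 164.5
0.25^-0.18 = 1.283
Denominator = 1.02 × 164.5 × 1.283 = 215.3
D / 215.3 = 7570 / 215.3 = 35.16
v = 35.16^(1/0.4) = 35.16^2.5 = 7330 m/s

v ≈ 7.33 km/s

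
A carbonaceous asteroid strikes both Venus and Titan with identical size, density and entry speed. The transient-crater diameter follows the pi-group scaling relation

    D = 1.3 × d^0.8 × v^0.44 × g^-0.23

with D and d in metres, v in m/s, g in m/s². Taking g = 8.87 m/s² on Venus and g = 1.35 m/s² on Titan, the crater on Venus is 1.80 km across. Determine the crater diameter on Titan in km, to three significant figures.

All impactor-dependent factors cancel in the ratio, leaving D_Titan/D_Venus = (g_Titan/g_Venus)^-0.23.
(1.35/8.87)^-0.23 = 0.1522^-0.23 = 1.542
D_Titan = 1.542 × 1.80 km = 2.78 km

D ≈ 2.78 km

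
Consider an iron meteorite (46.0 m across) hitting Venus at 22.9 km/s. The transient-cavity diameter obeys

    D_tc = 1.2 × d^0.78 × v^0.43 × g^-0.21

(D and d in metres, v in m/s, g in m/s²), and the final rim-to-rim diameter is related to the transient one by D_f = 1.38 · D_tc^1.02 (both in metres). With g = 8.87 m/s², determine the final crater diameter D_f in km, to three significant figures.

v = 22900 m/s.
d^0.78 = 46^0.78 = 19.81
v^0.43 = 22900^0.43 = 74.94
g^-0.21 = 8.87^-0.21 = 0.6323
D_tc = 1.2 × 19.81 × 74.94 × 0.6323 = 1126 m
D_f = 1.38 × (1126)^1.02 = 1788 m
     = 1.788 km

D_f ≈ 1.79 km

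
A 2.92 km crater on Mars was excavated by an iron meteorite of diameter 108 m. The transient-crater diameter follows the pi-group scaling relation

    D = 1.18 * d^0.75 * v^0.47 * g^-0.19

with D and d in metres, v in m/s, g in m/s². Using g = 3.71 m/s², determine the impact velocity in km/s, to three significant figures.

v ≈ 16.1 km/s

Rearranging for v: v = [D / (1.18 · 108^0.75 · 3.71^-0.19)]^(1/0.47).
D = 2920 m.
108^0.75 = 33.50
3.71^-0.19 = 0.7795
Denominator = 1.18 × 33.50 × 0.7795 = 30.81
D / 30.81 = 2920 / 30.81 = 94.77
v = 94.77^(1/0.47) = 94.77^2.1277 = 16061 m/s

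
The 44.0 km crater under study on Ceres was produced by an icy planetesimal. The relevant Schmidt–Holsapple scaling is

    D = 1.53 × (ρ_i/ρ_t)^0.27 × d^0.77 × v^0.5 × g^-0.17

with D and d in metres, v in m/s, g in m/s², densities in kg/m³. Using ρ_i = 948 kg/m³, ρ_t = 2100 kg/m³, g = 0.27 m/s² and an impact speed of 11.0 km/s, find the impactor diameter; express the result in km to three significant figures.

Rearranging for d: d = [D / (1.53 · (948/2100)^0.27 · 11000^0.5 · 0.27^-0.17)]^(1/0.77).
D = 44000 m.
(948/2100)^0.27 = 0.8068
11000^0.5 = 104.9
0.27^-0.17 = 1.249
Denominator = 1.53 × 0.8068 × 104.9 × 1.249 = 161.7
D / 161.7 = 44000 / 161.7 = 272.1
d = 272.1^(1/0.77) = 272.1^1.2987 = 1452 m

d ≈ 1.45 km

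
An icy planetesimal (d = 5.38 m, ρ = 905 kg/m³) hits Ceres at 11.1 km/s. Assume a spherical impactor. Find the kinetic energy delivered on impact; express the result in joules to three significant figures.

v = 11100 m/s.
Mass m = (π/6) ρ d³ = (π/6) × 905 × (5.38)³ = 7.379 × 10^4 kg
E = ½ m v² = 0.5 × 7.379 × 10^4 × (11100)² = 4.546 × 10^12 J

E ≈ 4.55 × 10^12 J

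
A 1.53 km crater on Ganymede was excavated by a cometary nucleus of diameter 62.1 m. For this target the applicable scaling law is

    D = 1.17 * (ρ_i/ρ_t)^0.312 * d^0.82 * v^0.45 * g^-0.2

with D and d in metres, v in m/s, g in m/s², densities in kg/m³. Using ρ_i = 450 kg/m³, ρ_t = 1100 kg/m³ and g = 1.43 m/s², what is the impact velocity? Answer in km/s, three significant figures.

v ≈ 9.92 km/s

Rearranging for v: v = [D / (1.17 · (450/1100)^0.312 · 62.1^0.82 · 1.43^-0.2)]^(1/0.45).
D = 1530 m.
(450/1100)^0.312 = 0.7566
62.1^0.82 = 29.53
1.43^-0.2 = 0.9310
Denominator = 1.17 × 0.7566 × 29.53 × 0.9310 = 24.34
D / 24.34 = 1530 / 24.34 = 62.86
v = 62.86^(1/0.45) = 62.86^2.2222 = 9916 m/s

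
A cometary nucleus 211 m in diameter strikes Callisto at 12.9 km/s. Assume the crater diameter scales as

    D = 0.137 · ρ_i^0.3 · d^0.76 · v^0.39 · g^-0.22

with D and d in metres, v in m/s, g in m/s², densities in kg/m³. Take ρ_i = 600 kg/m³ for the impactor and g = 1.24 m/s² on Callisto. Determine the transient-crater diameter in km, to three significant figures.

D ≈ 2.09 km

In SI units: v = 12900 m/s.
ρ_i^0.3 = 600^0.3 = 6.815
d^0.76 = 211^0.76 = 58.41
v^0.39 = 12900^0.39 = 40.10
g^-0.22 = 1.24^-0.22 = 0.9538
D = 0.137 × 6.815 × 58.41 × 40.10 × 0.9538 = 2086 m
   = 2.086 km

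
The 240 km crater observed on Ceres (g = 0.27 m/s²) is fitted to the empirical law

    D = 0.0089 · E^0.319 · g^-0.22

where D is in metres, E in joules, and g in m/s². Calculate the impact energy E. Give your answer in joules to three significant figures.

E ≈ 7.98 × 10^22 J

Rearranging: E = [D / (0.0089 · g^-0.22)]^(1/0.319).
D = 240000 m.
g^-0.22 = 0.27^-0.22 = 1.334
D / (0.0089 × 1.334) = 240000 / (0.01187) = 2.022 × 10^7
E = (2.022 × 10^7)^3.1348 = 7.983 × 10^22 J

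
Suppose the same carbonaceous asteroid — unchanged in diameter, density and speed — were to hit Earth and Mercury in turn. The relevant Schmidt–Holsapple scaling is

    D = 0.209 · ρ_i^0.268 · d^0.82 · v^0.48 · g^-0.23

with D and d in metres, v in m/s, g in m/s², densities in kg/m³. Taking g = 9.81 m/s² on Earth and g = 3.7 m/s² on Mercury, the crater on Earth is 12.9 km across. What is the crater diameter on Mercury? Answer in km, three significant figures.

All impactor-dependent factors cancel in the ratio, leaving D_Mercury/D_Earth = (g_Mercury/g_Earth)^-0.23.
(3.7/9.81)^-0.23 = 0.3772^-0.23 = 1.251
D_Mercury = 1.251 × 12.9 km = 16.1 km

D ≈ 16.1 km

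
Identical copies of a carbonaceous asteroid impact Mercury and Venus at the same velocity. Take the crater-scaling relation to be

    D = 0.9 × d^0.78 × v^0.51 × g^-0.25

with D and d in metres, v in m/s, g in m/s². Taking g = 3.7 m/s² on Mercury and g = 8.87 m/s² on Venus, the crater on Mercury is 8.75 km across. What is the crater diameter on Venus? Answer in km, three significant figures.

All impactor-dependent factors cancel in the ratio, leaving D_Venus/D_Mercury = (g_Venus/g_Mercury)^-0.25.
(8.87/3.7)^-0.25 = 2.397^-0.25 = 0.8037
D_Venus = 0.8037 × 8.75 km = 7.03 km

D ≈ 7.03 km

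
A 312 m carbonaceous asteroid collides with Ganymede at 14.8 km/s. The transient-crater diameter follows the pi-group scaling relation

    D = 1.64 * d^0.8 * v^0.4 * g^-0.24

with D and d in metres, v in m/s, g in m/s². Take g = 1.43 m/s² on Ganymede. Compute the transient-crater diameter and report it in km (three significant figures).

In SI units: v = 14800 m/s.
d^0.8 = 312^0.8 = 98.93
v^0.4 = 14800^0.4 = 46.57
g^-0.24 = 1.43^-0.24 = 0.9177
D = 1.64 × 98.93 × 46.57 × 0.9177 = 6934 m
   = 6.934 km

D ≈ 6.93 km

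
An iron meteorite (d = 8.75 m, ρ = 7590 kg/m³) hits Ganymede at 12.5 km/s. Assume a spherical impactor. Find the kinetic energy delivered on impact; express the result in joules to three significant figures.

v = 12500 m/s.
Mass m = (π/6) ρ d³ = (π/6) × 7590 × (8.75)³ = 2.662 × 10^6 kg
E = ½ m v² = 0.5 × 2.662 × 10^6 × (12500)² = 2.080 × 10^14 J

E ≈ 2.08 × 10^14 J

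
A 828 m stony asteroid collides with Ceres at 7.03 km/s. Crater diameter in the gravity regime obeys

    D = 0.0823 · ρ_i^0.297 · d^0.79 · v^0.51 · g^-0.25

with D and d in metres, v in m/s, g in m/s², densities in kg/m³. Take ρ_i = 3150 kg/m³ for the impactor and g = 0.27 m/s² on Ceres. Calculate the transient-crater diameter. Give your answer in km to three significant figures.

D ≈ 23.1 km

In SI units: v = 7030 m/s.
ρ_i^0.297 = 3150^0.297 = 10.94
d^0.79 = 828^0.79 = 202.0
v^0.51 = 7030^0.51 = 91.61
g^-0.25 = 0.27^-0.25 = 1.387
D = 0.0823 × 10.94 × 202.0 × 91.61 × 1.387 = 23109 m
   = 23.11 km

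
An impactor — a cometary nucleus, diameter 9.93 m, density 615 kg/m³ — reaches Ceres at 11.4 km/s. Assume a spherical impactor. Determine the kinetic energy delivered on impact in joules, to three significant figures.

E ≈ 2.05 × 10^13 J

v = 11400 m/s.
Mass m = (π/6) ρ d³ = (π/6) × 615 × (9.93)³ = 3.153 × 10^5 kg
E = ½ m v² = 0.5 × 3.153 × 10^5 × (11400)² = 2.049 × 10^13 J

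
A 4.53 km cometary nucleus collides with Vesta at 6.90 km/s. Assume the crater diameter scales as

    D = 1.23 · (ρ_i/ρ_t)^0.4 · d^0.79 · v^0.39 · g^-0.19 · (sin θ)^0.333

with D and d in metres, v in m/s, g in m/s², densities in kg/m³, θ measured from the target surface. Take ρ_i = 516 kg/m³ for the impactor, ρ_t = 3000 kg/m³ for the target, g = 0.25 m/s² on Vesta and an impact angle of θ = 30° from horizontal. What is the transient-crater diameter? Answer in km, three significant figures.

In SI units: d = 4530 m, v = 6900 m/s.
(ρ_i/ρ_t)^0.4 = (516/3000)^0.4 = 0.4946
d^0.79 = 4530^0.79 = 773.2
v^0.39 = 6900^0.39 = 31.42
g^-0.19 = 0.25^-0.19 = 1.301
(sin 30°)^0.333 = 0.5000^0.333 = 0.7939
D = 1.23 × 0.4946 × 773.2 × 31.42 × 1.301 × 0.7939 = 15265 m
   = 15.27 km

D ≈ 15.3 km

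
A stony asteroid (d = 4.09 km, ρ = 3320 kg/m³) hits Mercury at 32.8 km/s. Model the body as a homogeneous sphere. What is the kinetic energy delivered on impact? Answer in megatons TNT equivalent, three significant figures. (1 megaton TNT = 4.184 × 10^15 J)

d = 4090 m; v = 32800 m/s.
Mass m = (π/6) ρ d³ = (π/6) × 3320 × (4090)³ = 1.189 × 10^14 kg
E = ½ m v² = 0.5 × 1.189 × 10^14 × (32800)² = 6.396 × 10^22 J
   = 6.396 × 10^22 / 4.184×10^15 = 1.529 × 10^7 Mt

E ≈ 1.53 × 10^7 Mt TNT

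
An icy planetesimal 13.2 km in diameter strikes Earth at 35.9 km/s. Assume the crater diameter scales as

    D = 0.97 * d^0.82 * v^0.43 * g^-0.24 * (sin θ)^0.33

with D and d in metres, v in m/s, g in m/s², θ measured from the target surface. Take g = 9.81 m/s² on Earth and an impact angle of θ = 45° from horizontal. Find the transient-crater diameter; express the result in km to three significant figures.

D ≈ 109 km

In SI units: d = 13200 m, v = 35900 m/s.
d^0.82 = 13200^0.82 = 2393
v^0.43 = 35900^0.43 = 90.93
g^-0.24 = 9.81^-0.24 = 0.5781
(sin 45°)^0.33 = 0.7071^0.33 = 0.8919
D = 0.97 × 2393 × 90.93 × 0.5781 × 0.8919 = 1.088 × 10^5 m
   = 108.8 km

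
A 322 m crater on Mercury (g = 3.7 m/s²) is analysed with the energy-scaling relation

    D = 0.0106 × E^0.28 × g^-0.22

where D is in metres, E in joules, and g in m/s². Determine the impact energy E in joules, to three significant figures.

E ≈ 2.85 × 10^16 J

Rearranging: E = [D / (0.0106 · g^-0.22)]^(1/0.28).
g^-0.22 = 3.7^-0.22 = 0.7499
D / (0.0106 × 0.7499) = 322 / (7.949 × 10^-3) = 4.051 × 10^4
E = (4.051 × 10^4)^3.5714 = 2.854 × 10^16 J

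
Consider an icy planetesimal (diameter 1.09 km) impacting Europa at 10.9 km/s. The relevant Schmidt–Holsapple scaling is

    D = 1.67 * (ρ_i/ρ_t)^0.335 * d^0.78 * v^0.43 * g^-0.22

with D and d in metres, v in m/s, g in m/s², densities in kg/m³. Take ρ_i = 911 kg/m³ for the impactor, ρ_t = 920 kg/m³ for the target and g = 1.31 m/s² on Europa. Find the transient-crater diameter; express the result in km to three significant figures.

D ≈ 20.0 km

In SI units: d = 1090 m, v = 10900 m/s.
(ρ_i/ρ_t)^0.335 = (911/920)^0.335 = 0.9967
d^0.78 = 1090^0.78 = 234.0
v^0.43 = 10900^0.43 = 54.46
g^-0.22 = 1.31^-0.22 = 0.9423
D = 1.67 × 0.9967 × 234.0 × 54.46 × 0.9423 = 19988 m
   = 19.99 km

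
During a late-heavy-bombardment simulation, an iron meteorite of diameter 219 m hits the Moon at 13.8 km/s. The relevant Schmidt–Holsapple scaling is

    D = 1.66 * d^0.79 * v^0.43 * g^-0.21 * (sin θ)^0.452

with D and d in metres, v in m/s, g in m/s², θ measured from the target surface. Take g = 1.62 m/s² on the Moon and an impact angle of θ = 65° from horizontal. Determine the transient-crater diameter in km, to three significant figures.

D ≈ 6.11 km

In SI units: v = 13800 m/s.
d^0.79 = 219^0.79 = 70.62
v^0.43 = 13800^0.43 = 60.28
g^-0.21 = 1.62^-0.21 = 0.9037
(sin 65°)^0.452 = 0.9063^0.452 = 0.9565
D = 1.66 × 70.62 × 60.28 × 0.9037 × 0.9565 = 6108 m
   = 6.108 km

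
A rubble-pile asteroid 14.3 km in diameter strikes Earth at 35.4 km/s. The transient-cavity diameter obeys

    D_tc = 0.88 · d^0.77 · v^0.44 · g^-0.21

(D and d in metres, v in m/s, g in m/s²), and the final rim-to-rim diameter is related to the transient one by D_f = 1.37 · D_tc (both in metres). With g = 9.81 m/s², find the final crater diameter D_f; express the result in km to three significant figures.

D_f ≈ 119 km

In SI: d = 14300 m, v = 35400 m/s.
d^0.77 = 14300^0.77 = 1583
v^0.44 = 35400^0.44 = 100.4
g^-0.21 = 9.81^-0.21 = 0.6191
D_tc = 0.88 × 1583 × 100.4 × 0.6191 = 86590 m
D_f = 1.37 × 86590 = 1.186 × 10^5 m
     = 118.6 km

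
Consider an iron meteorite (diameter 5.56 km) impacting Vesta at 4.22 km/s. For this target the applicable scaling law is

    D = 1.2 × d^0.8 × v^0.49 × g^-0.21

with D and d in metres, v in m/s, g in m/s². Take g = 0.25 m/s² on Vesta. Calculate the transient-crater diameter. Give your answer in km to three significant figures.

D ≈ 95.1 km

In SI units: d = 5560 m, v = 4220 m/s.
d^0.8 = 5560^0.8 = 991.0
v^0.49 = 4220^0.49 = 59.76
g^-0.21 = 0.25^-0.21 = 1.338
D = 1.2 × 991.0 × 59.76 × 1.338 = 95087 m
   = 95.09 km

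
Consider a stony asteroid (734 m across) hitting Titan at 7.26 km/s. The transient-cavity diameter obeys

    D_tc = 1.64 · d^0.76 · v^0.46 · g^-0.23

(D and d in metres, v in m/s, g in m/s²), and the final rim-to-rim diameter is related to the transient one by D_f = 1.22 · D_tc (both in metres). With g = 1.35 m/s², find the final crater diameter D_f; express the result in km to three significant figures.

v = 7260 m/s.
d^0.76 = 734^0.76 = 150.6
v^0.46 = 7260^0.46 = 59.71
g^-0.23 = 1.35^-0.23 = 0.9333
D_tc = 1.64 × 150.6 × 59.71 × 0.9333 = 13760 m
D_f = 1.22 × 13760 = 16787 m
     = 16.79 km

D_f ≈ 16.8 km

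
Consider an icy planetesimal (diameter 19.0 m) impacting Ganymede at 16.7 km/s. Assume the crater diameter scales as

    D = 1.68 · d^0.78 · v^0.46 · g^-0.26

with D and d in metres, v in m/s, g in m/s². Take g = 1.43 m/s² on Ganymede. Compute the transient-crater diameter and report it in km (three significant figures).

In SI units: v = 16700 m/s.
d^0.78 = 19^0.78 = 9.941
v^0.46 = 16700^0.46 = 87.59
g^-0.26 = 1.43^-0.26 = 0.9112
D = 1.68 × 9.941 × 87.59 × 0.9112 = 1333 m
   = 1.333 km

D ≈ 1.33 km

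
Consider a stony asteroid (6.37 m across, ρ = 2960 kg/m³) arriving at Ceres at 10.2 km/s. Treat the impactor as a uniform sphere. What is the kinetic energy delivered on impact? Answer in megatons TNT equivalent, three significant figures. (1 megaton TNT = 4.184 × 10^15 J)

v = 10200 m/s.
Mass m = (π/6) ρ d³ = (π/6) × 2960 × (6.37)³ = 4.006 × 10^5 kg
E = ½ m v² = 0.5 × 4.006 × 10^5 × (10200)² = 2.084 × 10^13 J
   = 2.084 × 10^13 / 4.184×10^15 = 4.981 × 10^-3 Mt

E ≈ 4.98 × 10^-3 Mt TNT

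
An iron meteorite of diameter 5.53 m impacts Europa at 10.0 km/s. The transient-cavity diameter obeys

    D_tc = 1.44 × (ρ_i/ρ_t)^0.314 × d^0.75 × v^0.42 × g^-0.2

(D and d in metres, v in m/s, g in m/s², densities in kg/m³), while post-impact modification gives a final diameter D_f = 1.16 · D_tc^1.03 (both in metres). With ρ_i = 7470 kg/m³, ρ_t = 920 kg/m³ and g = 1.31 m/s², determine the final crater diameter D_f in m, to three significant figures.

D_f ≈ 633 m

v = 10000 m/s.
(ρ_i/ρ_t)^0.314 = (7470/920)^0.314 = 1.930
d^0.75 = 5.53^0.75 = 3.606
v^0.42 = 10000^0.42 = 47.86
g^-0.2 = 1.31^-0.2 = 0.9474
D_tc = 1.44 × 1.930 × 3.606 × 47.86 × 0.9474 = 454.4 m
D_f = 1.16 × (454.4)^1.03 = 633.3 m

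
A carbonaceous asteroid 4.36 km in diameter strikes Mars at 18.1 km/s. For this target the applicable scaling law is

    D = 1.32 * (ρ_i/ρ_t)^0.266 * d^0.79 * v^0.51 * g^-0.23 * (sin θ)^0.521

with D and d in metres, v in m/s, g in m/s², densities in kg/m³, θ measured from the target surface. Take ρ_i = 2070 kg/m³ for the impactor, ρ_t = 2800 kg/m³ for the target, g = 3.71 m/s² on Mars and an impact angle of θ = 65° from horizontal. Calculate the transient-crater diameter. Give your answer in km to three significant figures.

D ≈ 95.3 km

In SI units: d = 4360 m, v = 18100 m/s.
(ρ_i/ρ_t)^0.266 = (2070/2800)^0.266 = 0.9228
d^0.79 = 4360^0.79 = 750.2
v^0.51 = 18100^0.51 = 148.4
g^-0.23 = 3.71^-0.23 = 0.7397
(sin 65°)^0.521 = 0.9063^0.521 = 0.9500
D = 1.32 × 0.9228 × 750.2 × 148.4 × 0.7397 × 0.9500 = 95295 m
   = 95.30 km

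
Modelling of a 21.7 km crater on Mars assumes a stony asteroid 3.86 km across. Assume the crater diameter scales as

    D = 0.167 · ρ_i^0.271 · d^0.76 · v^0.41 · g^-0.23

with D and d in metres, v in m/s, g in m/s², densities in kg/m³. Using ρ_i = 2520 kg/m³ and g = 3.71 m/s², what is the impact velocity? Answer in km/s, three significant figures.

Rearranging for v: v = [D / (0.167 · 2520^0.271 · 3860^0.76 · 3.71^-0.23)]^(1/0.41).
D = 21700 m.
2520^0.271 = 8.352
3860^0.76 = 531.9
3.71^-0.23 = 0.7397
Denominator = 0.167 × 8.352 × 531.9 × 0.7397 = 548.8
D / 548.8 = 21700 / 548.8 = 39.54
v = 39.54^(1/0.41) = 39.54^2.439 = 7855 m/s

v ≈ 7.86 km/s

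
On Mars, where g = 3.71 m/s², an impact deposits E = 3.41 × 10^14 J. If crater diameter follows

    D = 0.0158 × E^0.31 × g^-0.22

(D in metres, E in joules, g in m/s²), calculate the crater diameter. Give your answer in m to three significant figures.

D ≈ 379 m

E^0.31 = (3.41 × 10^14)^0.31 = 3.200 × 10^4
g^-0.22 = 3.71^-0.22 = 0.7494
D = 0.0158 × 3.200 × 10^4 × 0.7494 = 378.9 m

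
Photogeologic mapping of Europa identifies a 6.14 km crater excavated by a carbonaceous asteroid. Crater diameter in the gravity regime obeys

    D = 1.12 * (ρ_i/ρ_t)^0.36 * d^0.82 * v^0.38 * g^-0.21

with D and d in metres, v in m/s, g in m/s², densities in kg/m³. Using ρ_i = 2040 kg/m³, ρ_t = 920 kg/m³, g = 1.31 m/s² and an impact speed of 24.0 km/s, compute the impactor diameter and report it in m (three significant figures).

Rearranging for d: d = [D / (1.12 · (2040/920)^0.36 · 24000^0.38 · 1.31^-0.21)]^(1/0.82).
D = 6140 m.
(2040/920)^0.36 = 1.332
24000^0.38 = 46.18
1.31^-0.21 = 0.9449
Denominator = 1.12 × 1.332 × 46.18 × 0.9449 = 65.10
D / 65.10 = 6140 / 65.10 = 94.32
d = 94.32^(1/0.82) = 94.32^1.2195 = 255.9 m

d ≈ 256 m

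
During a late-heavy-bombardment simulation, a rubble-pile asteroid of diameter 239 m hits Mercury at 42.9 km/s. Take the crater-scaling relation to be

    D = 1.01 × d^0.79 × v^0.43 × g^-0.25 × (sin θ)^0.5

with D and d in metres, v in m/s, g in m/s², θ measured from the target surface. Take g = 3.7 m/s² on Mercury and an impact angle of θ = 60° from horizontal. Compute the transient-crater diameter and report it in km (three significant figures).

In SI units: v = 42900 m/s.
d^0.79 = 239^0.79 = 75.67
v^0.43 = 42900^0.43 = 98.16
g^-0.25 = 3.7^-0.25 = 0.7210
(sin 60°)^0.5 = 0.8660^0.5 = 0.9306
D = 1.01 × 75.67 × 98.16 × 0.7210 × 0.9306 = 5034 m
   = 5.034 km

D ≈ 5.03 km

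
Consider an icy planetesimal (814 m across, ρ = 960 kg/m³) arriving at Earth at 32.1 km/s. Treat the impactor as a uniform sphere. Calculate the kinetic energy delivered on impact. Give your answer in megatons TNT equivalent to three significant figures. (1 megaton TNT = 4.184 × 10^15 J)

E ≈ 33400 Mt TNT

v = 32100 m/s.
Mass m = (π/6) ρ d³ = (π/6) × 960 × (814)³ = 2.711 × 10^11 kg
E = ½ m v² = 0.5 × 2.711 × 10^11 × (32100)² = 1.397 × 10^20 J
   = 1.397 × 10^20 / 4.184×10^15 = 33389 Mt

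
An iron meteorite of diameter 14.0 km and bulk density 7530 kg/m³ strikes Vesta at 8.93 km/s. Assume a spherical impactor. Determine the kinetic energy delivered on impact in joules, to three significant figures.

d = 14000 m; v = 8930 m/s.
Mass m = (π/6) ρ d³ = (π/6) × 7530 × (14000)³ = 1.082 × 10^16 kg
E = ½ m v² = 0.5 × 1.082 × 10^16 × (8930)² = 4.314 × 10^23 J

E ≈ 4.31 × 10^23 J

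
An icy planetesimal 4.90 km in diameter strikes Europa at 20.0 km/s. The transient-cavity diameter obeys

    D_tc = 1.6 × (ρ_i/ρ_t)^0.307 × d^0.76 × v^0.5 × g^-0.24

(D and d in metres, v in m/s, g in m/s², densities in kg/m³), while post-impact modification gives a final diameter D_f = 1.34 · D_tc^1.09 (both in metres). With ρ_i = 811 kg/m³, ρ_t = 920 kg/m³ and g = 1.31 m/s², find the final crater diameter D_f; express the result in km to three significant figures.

In SI: d = 4900 m, v = 20000 m/s.
(ρ_i/ρ_t)^0.307 = (811/920)^0.307 = 0.9620
d^0.76 = 4900^0.76 = 637.6
v^0.5 = 20000^0.5 = 141.4
g^-0.24 = 1.31^-0.24 = 0.9372
D_tc = 1.6 × 0.9620 × 637.6 × 141.4 × 0.9372 = 1.301 × 10^5 m
D_f = 1.34 × (1.301 × 10^5)^1.09 = 5.031 × 10^5 m
     = 503.1 km

D_f ≈ 503 km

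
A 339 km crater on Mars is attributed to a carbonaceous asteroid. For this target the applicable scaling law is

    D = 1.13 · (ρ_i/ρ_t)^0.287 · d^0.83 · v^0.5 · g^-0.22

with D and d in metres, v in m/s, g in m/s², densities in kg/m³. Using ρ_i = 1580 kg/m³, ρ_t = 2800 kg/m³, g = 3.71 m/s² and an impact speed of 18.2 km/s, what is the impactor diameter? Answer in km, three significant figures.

Rearranging for d: d = [D / (1.13 · (1580/2800)^0.287 · 18200^0.5 · 3.71^-0.22)]^(1/0.83).
D = 339000 m.
(1580/2800)^0.287 = 0.8486
18200^0.5 = 134.9
3.71^-0.22 = 0.7494
Denominator = 1.13 × 0.8486 × 134.9 × 0.7494 = 96.94
D / 96.94 = 339000 / 96.94 = 3497
d = 3497^(1/0.83) = 3497^1.2048 = 18597 m

d ≈ 18.6 km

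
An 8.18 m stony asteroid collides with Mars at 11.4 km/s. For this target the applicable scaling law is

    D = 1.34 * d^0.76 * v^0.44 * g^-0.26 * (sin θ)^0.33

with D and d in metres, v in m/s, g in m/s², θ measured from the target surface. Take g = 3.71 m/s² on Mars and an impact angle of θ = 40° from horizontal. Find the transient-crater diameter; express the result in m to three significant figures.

D ≈ 248 m

In SI units: v = 11400 m/s.
d^0.76 = 8.18^0.76 = 4.940
v^0.44 = 11400^0.44 = 60.96
g^-0.26 = 3.71^-0.26 = 0.7112
(sin 40°)^0.33 = 0.6428^0.33 = 0.8643
D = 1.34 × 4.940 × 60.96 × 0.7112 × 0.8643 = 248.0 m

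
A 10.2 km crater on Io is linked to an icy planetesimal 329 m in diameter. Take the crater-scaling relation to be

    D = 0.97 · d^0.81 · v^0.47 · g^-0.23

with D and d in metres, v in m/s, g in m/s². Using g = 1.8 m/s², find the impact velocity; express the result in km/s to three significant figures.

Rearranging for v: v = [D / (0.97 · 329^0.81 · 1.8^-0.23)]^(1/0.47).
D = 10200 m.
329^0.81 = 109.4
1.8^-0.23 = 0.8735
Denominator = 0.97 × 109.4 × 0.8735 = 92.69
D / 92.69 = 10200 / 92.69 = 110.0
v = 110.0^(1/0.47) = 110.0^2.1277 = 22053 m/s

v ≈ 22.1 km/s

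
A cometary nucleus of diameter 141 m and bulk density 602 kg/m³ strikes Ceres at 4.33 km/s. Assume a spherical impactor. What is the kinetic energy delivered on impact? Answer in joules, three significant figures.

E ≈ 8.28 × 10^15 J

v = 4330 m/s.
Mass m = (π/6) ρ d³ = (π/6) × 602 × (141)³ = 8.836 × 10^8 kg
E = ½ m v² = 0.5 × 8.836 × 10^8 × (4330)² = 8.283 × 10^15 J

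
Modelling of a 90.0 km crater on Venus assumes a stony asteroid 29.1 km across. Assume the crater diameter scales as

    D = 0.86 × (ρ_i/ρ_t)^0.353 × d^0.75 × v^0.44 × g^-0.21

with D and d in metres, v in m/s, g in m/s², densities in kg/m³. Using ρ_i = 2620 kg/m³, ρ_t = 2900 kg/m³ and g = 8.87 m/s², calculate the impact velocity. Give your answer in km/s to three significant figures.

v ≈ 19.4 km/s

Rearranging for v: v = [D / (0.86 · (2620/2900)^0.353 · 29100^0.75 · 8.87^-0.21)]^(1/0.44).
D = 90000 m.
(2620/2900)^0.353 = 0.9648
29100^0.75 = 2228
8.87^-0.21 = 0.6323
Denominator = 0.86 × 0.9648 × 2228 × 0.6323 = 1169
D / 1169 = 90000 / 1169 = 76.99
v = 76.99^(1/0.44) = 76.99^2.2727 = 19378 m/s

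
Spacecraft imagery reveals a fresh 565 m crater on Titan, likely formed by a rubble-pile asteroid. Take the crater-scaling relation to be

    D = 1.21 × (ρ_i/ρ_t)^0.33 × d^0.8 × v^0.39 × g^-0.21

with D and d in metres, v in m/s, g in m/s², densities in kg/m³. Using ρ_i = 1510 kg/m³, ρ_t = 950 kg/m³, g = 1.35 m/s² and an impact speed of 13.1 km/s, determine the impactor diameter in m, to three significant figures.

Rearranging for d: d = [D / (1.21 · (1510/950)^0.33 · 13100^0.39 · 1.35^-0.21)]^(1/0.8).
(1510/950)^0.33 = 1.165
13100^0.39 = 40.34
1.35^-0.21 = 0.9389
Denominator = 1.21 × 1.165 × 40.34 × 0.9389 = 53.39
D / 53.39 = 565 / 53.39 = 10.58
d = 10.58^(1/0.8) = 10.58^1.25 = 19.08 m

d ≈ 19.1 m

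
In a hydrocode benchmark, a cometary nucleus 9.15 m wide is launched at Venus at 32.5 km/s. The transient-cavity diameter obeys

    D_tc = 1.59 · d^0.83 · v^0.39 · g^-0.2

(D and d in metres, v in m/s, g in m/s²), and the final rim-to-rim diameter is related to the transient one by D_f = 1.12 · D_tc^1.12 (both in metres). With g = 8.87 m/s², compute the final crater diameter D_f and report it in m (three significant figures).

D_f ≈ 845 m

v = 32500 m/s.
d^0.83 = 9.15^0.83 = 6.280
v^0.39 = 32500^0.39 = 57.50
g^-0.2 = 8.87^-0.2 = 0.6463
D_tc = 1.59 × 6.280 × 57.50 × 0.6463 = 371.1 m
D_f = 1.12 × (371.1)^1.12 = 845.4 m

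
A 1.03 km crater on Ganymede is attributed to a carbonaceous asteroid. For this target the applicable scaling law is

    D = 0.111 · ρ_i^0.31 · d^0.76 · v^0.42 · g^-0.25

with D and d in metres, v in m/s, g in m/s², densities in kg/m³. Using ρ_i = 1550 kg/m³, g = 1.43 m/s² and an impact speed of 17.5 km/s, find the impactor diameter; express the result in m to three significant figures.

d ≈ 42.2 m

Rearranging for d: d = [D / (0.111 · 1550^0.31 · 17500^0.42 · 1.43^-0.25)]^(1/0.76).
D = 1030 m.
1550^0.31 = 9.750
17500^0.42 = 60.54
1.43^-0.25 = 0.9145
Denominator = 0.111 × 9.750 × 60.54 × 0.9145 = 59.92
D / 59.92 = 1030 / 59.92 = 17.19
d = 17.19^(1/0.76) = 17.19^1.3158 = 42.21 m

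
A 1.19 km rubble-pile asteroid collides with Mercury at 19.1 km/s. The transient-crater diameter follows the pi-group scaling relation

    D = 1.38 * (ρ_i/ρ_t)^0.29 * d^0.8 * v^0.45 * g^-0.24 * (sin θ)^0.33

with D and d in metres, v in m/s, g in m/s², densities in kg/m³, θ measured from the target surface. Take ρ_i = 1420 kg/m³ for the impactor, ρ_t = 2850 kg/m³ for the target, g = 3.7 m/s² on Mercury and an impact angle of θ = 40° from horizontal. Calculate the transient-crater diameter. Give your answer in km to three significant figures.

D ≈ 17.4 km

In SI units: d = 1190 m, v = 19100 m/s.
(ρ_i/ρ_t)^0.29 = (1420/2850)^0.29 = 0.8171
d^0.8 = 1190^0.8 = 288.7
v^0.45 = 19100^0.45 = 84.42
g^-0.24 = 3.7^-0.24 = 0.7305
(sin 40°)^0.33 = 0.6428^0.33 = 0.8643
D = 1.38 × 0.8171 × 288.7 × 84.42 × 0.7305 × 0.8643 = 17351 m
   = 17.35 km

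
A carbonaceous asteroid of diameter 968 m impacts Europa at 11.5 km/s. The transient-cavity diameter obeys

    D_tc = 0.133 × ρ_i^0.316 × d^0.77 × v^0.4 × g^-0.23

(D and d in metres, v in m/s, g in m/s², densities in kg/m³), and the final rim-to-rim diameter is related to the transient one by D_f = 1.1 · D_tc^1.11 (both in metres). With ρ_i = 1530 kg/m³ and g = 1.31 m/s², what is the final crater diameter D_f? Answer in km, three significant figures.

D_f ≈ 32.4 km

v = 11500 m/s.
ρ_i^0.316 = 1530^0.316 = 10.15
d^0.77 = 968^0.77 = 199.1
v^0.4 = 11500^0.4 = 42.10
g^-0.23 = 1.31^-0.23 = 0.9398
D_tc = 0.133 × 10.15 × 199.1 × 42.10 × 0.9398 = 10630 m
D_f = 1.1 × (10630)^1.11 = 32422 m
     = 32.42 km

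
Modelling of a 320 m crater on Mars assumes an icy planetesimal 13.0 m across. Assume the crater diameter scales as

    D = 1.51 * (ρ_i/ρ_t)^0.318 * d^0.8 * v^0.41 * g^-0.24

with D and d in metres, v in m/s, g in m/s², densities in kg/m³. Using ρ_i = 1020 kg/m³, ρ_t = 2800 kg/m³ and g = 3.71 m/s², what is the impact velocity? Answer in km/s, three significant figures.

Rearranging for v: v = [D / (1.51 · (1020/2800)^0.318 · 13^0.8 · 3.71^-0.24)]^(1/0.41).
(1020/2800)^0.318 = 0.7253
13^0.8 = 7.783
3.71^-0.24 = 0.7300
Denominator = 1.51 × 0.7253 × 7.783 × 0.7300 = 6.222
D / 6.222 = 320 / 6.222 = 51.43
v = 51.43^(1/0.41) = 51.43^2.439 = 14916 m/s

v ≈ 14.9 km/s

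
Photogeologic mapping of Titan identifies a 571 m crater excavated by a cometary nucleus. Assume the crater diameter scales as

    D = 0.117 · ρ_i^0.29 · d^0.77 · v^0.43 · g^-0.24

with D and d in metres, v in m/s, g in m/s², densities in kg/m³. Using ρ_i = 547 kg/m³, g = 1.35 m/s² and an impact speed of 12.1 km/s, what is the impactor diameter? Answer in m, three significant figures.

d ≈ 33.1 m

Rearranging for d: d = [D / (0.117 · 547^0.29 · 12100^0.43 · 1.35^-0.24)]^(1/0.77).
547^0.29 = 6.223
12100^0.43 = 56.96
1.35^-0.24 = 0.9305
Denominator = 0.117 × 6.223 × 56.96 × 0.9305 = 38.59
D / 38.59 = 571 / 38.59 = 14.80
d = 14.80^(1/0.77) = 14.80^1.2987 = 33.10 m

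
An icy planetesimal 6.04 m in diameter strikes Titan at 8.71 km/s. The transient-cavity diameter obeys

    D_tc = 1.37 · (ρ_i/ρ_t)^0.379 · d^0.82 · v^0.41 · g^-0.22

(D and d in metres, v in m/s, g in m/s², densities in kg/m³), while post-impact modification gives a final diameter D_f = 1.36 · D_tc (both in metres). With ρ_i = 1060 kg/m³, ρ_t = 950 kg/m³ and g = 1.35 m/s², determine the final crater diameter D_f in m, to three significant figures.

v = 8710 m/s.
(ρ_i/ρ_t)^0.379 = (1060/950)^0.379 = 1.042
d^0.82 = 6.04^0.82 = 4.370
v^0.41 = 8710^0.41 = 41.25
g^-0.22 = 1.35^-0.22 = 0.9361
D_tc = 1.37 × 1.042 × 4.370 × 41.25 × 0.9361 = 240.9 m
D_f = 1.36 × 240.9 = 327.6 m

D_f ≈ 328 m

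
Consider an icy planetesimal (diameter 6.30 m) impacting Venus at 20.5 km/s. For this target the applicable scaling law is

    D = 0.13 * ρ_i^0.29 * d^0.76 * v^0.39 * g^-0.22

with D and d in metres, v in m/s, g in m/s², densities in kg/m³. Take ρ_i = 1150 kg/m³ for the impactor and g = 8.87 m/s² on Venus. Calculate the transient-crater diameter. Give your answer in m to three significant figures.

D ≈ 121 m

In SI units: v = 20500 m/s.
ρ_i^0.29 = 1150^0.29 = 7.720
d^0.76 = 6.3^0.76 = 4.050
v^0.39 = 20500^0.39 = 48.04
g^-0.22 = 8.87^-0.22 = 0.6187
D = 0.13 × 7.720 × 4.050 × 48.04 × 0.6187 = 120.8 m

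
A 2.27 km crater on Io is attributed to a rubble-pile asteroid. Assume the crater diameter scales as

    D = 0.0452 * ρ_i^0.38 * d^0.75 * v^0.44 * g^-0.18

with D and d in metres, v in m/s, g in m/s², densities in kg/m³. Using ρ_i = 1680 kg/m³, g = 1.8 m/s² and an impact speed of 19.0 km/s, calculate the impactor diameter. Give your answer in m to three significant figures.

Rearranging for d: d = [D / (0.0452 · 1680^0.38 · 19000^0.44 · 1.8^-0.18)]^(1/0.75).
D = 2270 m.
1680^0.38 = 16.81
19000^0.44 = 76.32
1.8^-0.18 = 0.8996
Denominator = 0.0452 × 16.81 × 76.32 × 0.8996 = 52.17
D / 52.17 = 2270 / 52.17 = 43.51
d = 43.51^(1/0.75) = 43.51^1.3333 = 153.0 m

d ≈ 153 m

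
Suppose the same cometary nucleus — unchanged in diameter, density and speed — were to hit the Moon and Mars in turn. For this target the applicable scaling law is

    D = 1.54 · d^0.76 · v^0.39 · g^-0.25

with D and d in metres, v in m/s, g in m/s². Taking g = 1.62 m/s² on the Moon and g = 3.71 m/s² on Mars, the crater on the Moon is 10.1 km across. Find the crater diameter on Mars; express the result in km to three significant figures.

All impactor-dependent factors cancel in the ratio, leaving D_Mars/D_Moon = (g_Mars/g_Moon)^-0.25.
(3.71/1.62)^-0.25 = 2.290^-0.25 = 0.8129
D_Mars = 0.8129 × 10.1 km = 8.21 km

D ≈ 8.21 km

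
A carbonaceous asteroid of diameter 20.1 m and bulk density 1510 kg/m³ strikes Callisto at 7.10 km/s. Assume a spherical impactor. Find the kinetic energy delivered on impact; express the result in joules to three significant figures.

v = 7100 m/s.
Mass m = (π/6) ρ d³ = (π/6) × 1510 × (20.1)³ = 6.420 × 10^6 kg
E = ½ m v² = 0.5 × 6.420 × 10^6 × (7100)² = 1.618 × 10^14 J

E ≈ 1.62 × 10^14 J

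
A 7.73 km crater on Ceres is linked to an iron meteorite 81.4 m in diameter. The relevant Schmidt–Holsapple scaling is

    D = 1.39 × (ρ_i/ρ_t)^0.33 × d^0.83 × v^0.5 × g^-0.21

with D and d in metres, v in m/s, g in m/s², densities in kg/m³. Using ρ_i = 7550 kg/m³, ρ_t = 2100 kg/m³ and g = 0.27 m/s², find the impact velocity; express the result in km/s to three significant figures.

Rearranging for v: v = [D / (1.39 · (7550/2100)^0.33 · 81.4^0.83 · 0.27^-0.21)]^(1/0.5).
D = 7730 m.
(7550/2100)^0.33 = 1.525
81.4^0.83 = 38.53
0.27^-0.21 = 1.316
Denominator = 1.39 × 1.525 × 38.53 × 1.316 = 107.5
D / 107.5 = 7730 / 107.5 = 71.91
v = 71.91^(1/0.5) = 71.91^2 = 5171 m/s

v ≈ 5.17 km/s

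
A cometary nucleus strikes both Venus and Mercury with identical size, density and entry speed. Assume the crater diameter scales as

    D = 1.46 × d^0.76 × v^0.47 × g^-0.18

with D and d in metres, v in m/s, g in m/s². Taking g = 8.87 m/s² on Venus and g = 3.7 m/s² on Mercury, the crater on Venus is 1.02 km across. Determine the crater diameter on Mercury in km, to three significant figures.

All impactor-dependent factors cancel in the ratio, leaving D_Mercury/D_Venus = (g_Mercury/g_Venus)^-0.18.
(3.7/8.87)^-0.18 = 0.4171^-0.18 = 1.170
D_Mercury = 1.170 × 1.02 km = 1.19 km

D ≈ 1.19 km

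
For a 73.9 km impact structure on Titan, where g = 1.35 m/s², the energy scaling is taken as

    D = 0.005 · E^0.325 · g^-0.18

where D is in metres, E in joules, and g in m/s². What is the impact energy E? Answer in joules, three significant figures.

E ≈ 1.36 × 10^22 J

Rearranging: E = [D / (0.005 · g^-0.18)]^(1/0.325).
D = 73900 m.
g^-0.18 = 1.35^-0.18 = 0.9474
D / (0.005 × 0.9474) = 73900 / (4.737 × 10^-3) = 1.560 × 10^7
E = (1.560 × 10^7)^3.0769 = 1.357 × 10^22 J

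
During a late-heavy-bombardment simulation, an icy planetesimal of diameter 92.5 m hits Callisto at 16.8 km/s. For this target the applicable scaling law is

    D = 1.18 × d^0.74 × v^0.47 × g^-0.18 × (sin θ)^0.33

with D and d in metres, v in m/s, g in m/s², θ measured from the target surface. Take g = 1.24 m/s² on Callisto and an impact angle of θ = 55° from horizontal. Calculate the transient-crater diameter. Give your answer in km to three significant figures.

In SI units: v = 16800 m/s.
d^0.74 = 92.5^0.74 = 28.51
v^0.47 = 16800^0.47 = 96.80
g^-0.18 = 1.24^-0.18 = 0.9620
(sin 55°)^0.33 = 0.8192^0.33 = 0.9363
D = 1.18 × 28.51 × 96.80 × 0.9620 × 0.9363 = 2933 m
   = 2.933 km

D ≈ 2.93 km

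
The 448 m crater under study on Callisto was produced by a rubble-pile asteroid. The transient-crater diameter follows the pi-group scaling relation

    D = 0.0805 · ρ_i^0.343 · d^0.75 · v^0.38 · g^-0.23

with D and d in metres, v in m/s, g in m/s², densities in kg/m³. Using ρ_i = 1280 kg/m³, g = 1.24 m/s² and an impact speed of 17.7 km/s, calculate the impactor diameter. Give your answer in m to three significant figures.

d ≈ 28.1 m

Rearranging for d: d = [D / (0.0805 · 1280^0.343 · 17700^0.38 · 1.24^-0.23)]^(1/0.75).
1280^0.343 = 11.64
17700^0.38 = 41.14
1.24^-0.23 = 0.9517
Denominator = 0.0805 × 11.64 × 41.14 × 0.9517 = 36.69
D / 36.69 = 448 / 36.69 = 12.21
d = 12.21^(1/0.75) = 12.21^1.3333 = 28.11 m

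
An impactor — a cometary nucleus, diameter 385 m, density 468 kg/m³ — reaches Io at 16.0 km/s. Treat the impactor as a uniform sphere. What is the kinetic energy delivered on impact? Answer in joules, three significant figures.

E ≈ 1.79 × 10^18 J

v = 16000 m/s.
Mass m = (π/6) ρ d³ = (π/6) × 468 × (385)³ = 1.398 × 10^10 kg
E = ½ m v² = 0.5 × 1.398 × 10^10 × (16000)² = 1.789 × 10^18 J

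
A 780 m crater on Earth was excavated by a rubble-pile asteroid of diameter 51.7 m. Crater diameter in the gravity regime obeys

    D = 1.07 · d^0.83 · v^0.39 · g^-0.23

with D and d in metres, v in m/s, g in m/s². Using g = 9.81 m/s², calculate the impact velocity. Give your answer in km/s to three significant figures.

v ≈ 19.0 km/s

Rearranging for v: v = [D / (1.07 · 51.7^0.83 · 9.81^-0.23)]^(1/0.39).
51.7^0.83 = 26.44
9.81^-0.23 = 0.5914
Denominator = 1.07 × 26.44 × 0.5914 = 16.73
D / 16.73 = 780 / 16.73 = 46.62
v = 46.62^(1/0.39) = 46.62^2.5641 = 18984 m/s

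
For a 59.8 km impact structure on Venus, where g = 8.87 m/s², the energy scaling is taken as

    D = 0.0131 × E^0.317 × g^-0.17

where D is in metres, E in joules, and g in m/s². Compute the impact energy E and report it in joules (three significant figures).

E ≈ 3.28 × 10^21 J

Rearranging: E = [D / (0.0131 · g^-0.17)]^(1/0.317).
D = 59800 m.
g^-0.17 = 8.87^-0.17 = 0.6900
D / (0.0131 × 0.6900) = 59800 / (9.039 × 10^-3) = 6.616 × 10^6
E = (6.616 × 10^6)^3.1546 = 3.283 × 10^21 J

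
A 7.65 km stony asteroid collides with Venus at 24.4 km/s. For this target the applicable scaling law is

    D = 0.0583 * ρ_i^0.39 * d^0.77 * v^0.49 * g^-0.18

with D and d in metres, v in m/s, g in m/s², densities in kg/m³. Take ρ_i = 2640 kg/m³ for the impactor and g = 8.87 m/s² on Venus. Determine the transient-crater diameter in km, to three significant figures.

D ≈ 117 km

In SI units: d = 7650 m, v = 24400 m/s.
ρ_i^0.39 = 2640^0.39 = 21.60
d^0.77 = 7650^0.77 = 978.2
v^0.49 = 24400^0.49 = 141.2
g^-0.18 = 8.87^-0.18 = 0.6751
D = 0.0583 × 21.60 × 978.2 × 141.2 × 0.6751 = 1.174 × 10^5 m
   = 117.4 km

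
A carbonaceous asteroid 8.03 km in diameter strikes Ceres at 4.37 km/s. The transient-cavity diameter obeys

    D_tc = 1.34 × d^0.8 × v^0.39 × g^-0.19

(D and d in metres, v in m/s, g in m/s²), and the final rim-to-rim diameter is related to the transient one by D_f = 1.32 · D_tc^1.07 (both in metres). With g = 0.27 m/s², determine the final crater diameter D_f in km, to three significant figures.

In SI: d = 8030 m, v = 4370 m/s.
d^0.8 = 8030^0.8 = 1330
v^0.39 = 4370^0.39 = 26.29
g^-0.19 = 0.27^-0.19 = 1.282
D_tc = 1.34 × 1330 × 26.29 × 1.282 = 60070 m
D_f = 1.32 × (60070)^1.07 = 1.713 × 10^5 m
     = 171.3 km

D_f ≈ 171 km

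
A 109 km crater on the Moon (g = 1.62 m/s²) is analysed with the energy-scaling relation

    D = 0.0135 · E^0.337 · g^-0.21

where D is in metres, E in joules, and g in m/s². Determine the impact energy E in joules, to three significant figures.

Rearranging: E = [D / (0.0135 · g^-0.21)]^(1/0.337).
D = 109000 m.
g^-0.21 = 1.62^-0.21 = 0.9037
D / (0.0135 × 0.9037) = 109000 / (0.01220) = 8.934 × 10^6
E = (8.934 × 10^6)^2.9674 = 4.232 × 10^20 J

E ≈ 4.23 × 10^20 J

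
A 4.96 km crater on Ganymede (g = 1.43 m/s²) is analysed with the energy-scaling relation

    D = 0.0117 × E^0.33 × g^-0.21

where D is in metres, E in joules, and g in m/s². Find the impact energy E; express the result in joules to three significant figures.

E ≈ 1.42 × 10^17 J

Rearranging: E = [D / (0.0117 · g^-0.21)]^(1/0.33).
D = 4960 m.
g^-0.21 = 1.43^-0.21 = 0.9276
D / (0.0117 × 0.9276) = 4960 / (0.01085) = 4.571 × 10^5
E = (4.571 × 10^5)^3.0303 = 1.418 × 10^17 J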